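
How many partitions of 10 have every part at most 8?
p(10, parts ≤ 8) = 40

Partitions of 10 with all parts ≤ 8: 8+2, 8+1+1, 7+3, 7+2+1, 7+1+1+1, 6+4, 6+3+1, 6+2+2, 6+2+1+1, 6+1+1+1+1, 5+5, 5+4+1, 5+3+2, 5+3+1+1, 5+2+2+1, 5+2+1+1+1, 5+1+1+1+1+1, 4+4+2, 4+4+1+1, 4+3+3, 4+3+2+1, 4+3+1+1+1, 4+2+2+2, 4+2+2+1+1, 4+2+1+1+1+1, 4+1+1+1+1+1+1, 3+3+3+1, 3+3+2+2, 3+3+2+1+1, 3+3+1+1+1+1, … (40 total). Count = 40.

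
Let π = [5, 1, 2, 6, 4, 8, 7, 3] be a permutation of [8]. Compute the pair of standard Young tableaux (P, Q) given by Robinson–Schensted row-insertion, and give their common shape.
P = [1, 2, 3, 7] / [4, 6, 8] / [5];  Q = [1, 3, 4, 6] / [2, 5, 7] / [8];  common shape = (4, 3, 1)

Row-insert the values π_1, π_2, … into P one at a time, bumping the leftmost entry strictly greater than the inserted value down to the next row. The recording tableau Q records, in position (i, j), the step at which that cell was added to P.
  Insert 5 (step 1): P = [5];  Q = [1]
  Insert 1 (step 2): P = [1] / [5];  Q = [1] / [2]
  Insert 2 (step 3): P = [1, 2] / [5];  Q = [1, 3] / [2]
  Insert 6 (step 4): P = [1, 2, 6] / [5];  Q = [1, 3, 4] / [2]
  Insert 4 (step 5): P = [1, 2, 4] / [5, 6];  Q = [1, 3, 4] / [2, 5]
  Insert 8 (step 6): P = [1, 2, 4, 8] / [5, 6];  Q = [1, 3, 4, 6] / [2, 5]
  Insert 7 (step 7): P = [1, 2, 4, 7] / [5, 6, 8];  Q = [1, 3, 4, 6] / [2, 5, 7]
  Insert 3 (step 8): P = [1, 2, 3, 7] / [4, 6, 8] / [5];  Q = [1, 3, 4, 6] / [2, 5, 7] / [8]
Final shape: (4, 3, 1).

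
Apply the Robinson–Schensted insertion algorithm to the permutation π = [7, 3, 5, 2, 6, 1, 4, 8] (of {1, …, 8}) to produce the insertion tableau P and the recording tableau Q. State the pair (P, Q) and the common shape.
P = [1, 4, 6, 8] / [2, 5] / [3] / [7];  Q = [1, 3, 5, 8] / [2, 7] / [4] / [6];  common shape = (4, 2, 1, 1)

Row-insert the values π_1, π_2, … into P one at a time, bumping the leftmost entry strictly greater than the inserted value down to the next row. The recording tableau Q records, in position (i, j), the step at which that cell was added to P.
  Insert 7 (step 1): P = [7];  Q = [1]
  Insert 3 (step 2): P = [3] / [7];  Q = [1] / [2]
  Insert 5 (step 3): P = [3, 5] / [7];  Q = [1, 3] / [2]
  Insert 2 (step 4): P = [2, 5] / [3] / [7];  Q = [1, 3] / [2] / [4]
  Insert 6 (step 5): P = [2, 5, 6] / [3] / [7];  Q = [1, 3, 5] / [2] / [4]
  Insert 1 (step 6): P = [1, 5, 6] / [2] / [3] / [7];  Q = [1, 3, 5] / [2] / [4] / [6]
  Insert 4 (step 7): P = [1, 4, 6] / [2, 5] / [3] / [7];  Q = [1, 3, 5] / [2, 7] / [4] / [6]
  Insert 8 (step 8): P = [1, 4, 6, 8] / [2, 5] / [3] / [7];  Q = [1, 3, 5, 8] / [2, 7] / [4] / [6]
Final shape: (4, 2, 1, 1).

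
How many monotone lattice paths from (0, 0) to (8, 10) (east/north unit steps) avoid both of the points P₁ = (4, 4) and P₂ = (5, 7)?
Number of paths = 18818

Inclusion–exclusion. Total paths: C(18, 8) = 43758. Through P₁: C(8, 4)·C(10, 4) = 14700. Through P₂: C(12, 5)·C(6, 3) = 15840. Since P₁ is strictly southwest of P₂, a monotone path through both must visit P₁ then P₂; paths through both = C(8, 4)·C(4, 1)·C(6, 3) = 5600. Avoid both = 43758 − 14700 − 15840 + 5600 = 18818.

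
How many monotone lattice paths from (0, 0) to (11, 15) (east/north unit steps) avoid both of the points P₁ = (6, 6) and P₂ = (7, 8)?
Number of paths = 4667522

Inclusion–exclusion. Total paths: C(26, 11) = 7726160. Through P₁: C(12, 6)·C(14, 5) = 1849848. Through P₂: C(15, 7)·C(11, 4) = 2123550. Since P₁ is strictly southwest of P₂, a monotone path through both must visit P₁ then P₂; paths through both = C(12, 6)·C(3, 1)·C(11, 4) = 914760. Avoid both = 7726160 − 1849848 − 2123550 + 914760 = 4667522.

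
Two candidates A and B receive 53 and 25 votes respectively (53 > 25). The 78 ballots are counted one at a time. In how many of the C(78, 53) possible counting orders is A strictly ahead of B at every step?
Strict-lead orderings = 61306162528530216528

Total orderings of the 78 votes with 53 for A: C(78, 53) = 170781452758048460328. By the Bertrand ballot formula (Cycle Lemma / reflection principle), the number of orderings in which A is strictly ahead of B throughout is (p − q)/(p + q) · C(p + q, p) = (53 − 25)/(53 + 25) · 170781452758048460328 = 61306162528530216528.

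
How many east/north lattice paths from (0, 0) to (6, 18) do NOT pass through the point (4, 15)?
Number of paths = 95836

Total paths from (0, 0) to (6, 18): C(24, 6) = 134596. Paths through (4, 15): (paths (0, 0) → (4, 15)) × (paths (4, 15) → (6, 18)) = C(19, 4) · C(5, 2) = 3876 · 10 = 38760. Avoidance count = 134596 − 38760 = 95836.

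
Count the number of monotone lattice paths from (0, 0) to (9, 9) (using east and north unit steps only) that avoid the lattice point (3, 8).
Number of paths = 47465

Total paths from (0, 0) to (9, 9): C(18, 9) = 48620. Paths through (3, 8): (paths (0, 0) → (3, 8)) × (paths (3, 8) → (9, 9)) = C(11, 3) · C(7, 6) = 165 · 7 = 1155. Avoidance count = 48620 − 1155 = 47465.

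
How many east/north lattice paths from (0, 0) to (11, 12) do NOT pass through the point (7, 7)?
Number of paths = 919646

Total paths from (0, 0) to (11, 12): C(23, 11) = 1352078. Paths through (7, 7): (paths (0, 0) → (7, 7)) × (paths (7, 7) → (11, 12)) = C(14, 7) · C(9, 4) = 3432 · 126 = 432432. Avoidance count = 1352078 − 432432 = 919646.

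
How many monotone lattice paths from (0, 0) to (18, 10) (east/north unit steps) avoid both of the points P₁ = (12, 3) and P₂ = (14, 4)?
Number of paths = 11986380

Inclusion–exclusion. Total paths: C(28, 18) = 13123110. Through P₁: C(15, 12)·C(13, 6) = 780780. Through P₂: C(18, 14)·C(10, 4) = 642600. Since P₁ is strictly southwest of P₂, a monotone path through both must visit P₁ then P₂; paths through both = C(15, 12)·C(3, 2)·C(10, 4) = 286650. Avoid both = 13123110 − 780780 − 642600 + 286650 = 11986380.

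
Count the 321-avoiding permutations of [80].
C_80 = 1136359577947336271931632877004667456667613940

These 321-avoiding permutations are counted by the Catalan number C_n = (1/(n + 1)) · C(2n, n). For n = 80: C_80 = (1/81) · C(160, 80) = 92045125813734238026462263037378063990076729140/81 = 1136359577947336271931632877004667456667613940.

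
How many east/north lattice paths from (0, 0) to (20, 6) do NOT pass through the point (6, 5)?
Number of paths = 223300

Total paths from (0, 0) to (20, 6): C(26, 20) = 230230. Paths through (6, 5): (paths (0, 0) → (6, 5)) × (paths (6, 5) → (20, 6)) = C(11, 6) · C(15, 14) = 462 · 15 = 6930. Avoidance count = 230230 − 6930 = 223300.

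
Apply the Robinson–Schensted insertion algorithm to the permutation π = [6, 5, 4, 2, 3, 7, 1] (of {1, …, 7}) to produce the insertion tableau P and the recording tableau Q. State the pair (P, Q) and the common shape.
P = [1, 3, 7] / [2] / [4] / [5] / [6];  Q = [1, 5, 6] / [2] / [3] / [4] / [7];  common shape = (3, 1, 1, 1, 1)

Row-insert the values π_1, π_2, … into P one at a time, bumping the leftmost entry strictly greater than the inserted value down to the next row. The recording tableau Q records, in position (i, j), the step at which that cell was added to P.
  Insert 6 (step 1): P = [6];  Q = [1]
  Insert 5 (step 2): P = [5] / [6];  Q = [1] / [2]
  Insert 4 (step 3): P = [4] / [5] / [6];  Q = [1] / [2] / [3]
  Insert 2 (step 4): P = [2] / [4] / [5] / [6];  Q = [1] / [2] / [3] / [4]
  Insert 3 (step 5): P = [2, 3] / [4] / [5] / [6];  Q = [1, 5] / [2] / [3] / [4]
  Insert 7 (step 6): P = [2, 3, 7] / [4] / [5] / [6];  Q = [1, 5, 6] / [2] / [3] / [4]
  Insert 1 (step 7): P = [1, 3, 7] / [2] / [4] / [5] / [6];  Q = [1, 5, 6] / [2] / [3] / [4] / [7]
Final shape: (3, 1, 1, 1, 1).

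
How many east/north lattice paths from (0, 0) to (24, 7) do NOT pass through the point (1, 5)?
Number of paths = 2627775

Total paths from (0, 0) to (24, 7): C(31, 24) = 2629575. Paths through (1, 5): (paths (0, 0) → (1, 5)) × (paths (1, 5) → (24, 7)) = C(6, 1) · C(25, 23) = 6 · 300 = 1800. Avoidance count = 2629575 − 1800 = 2627775.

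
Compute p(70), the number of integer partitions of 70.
p(70) = 4087968

Compute p(n) via the recurrence p(n, m) = p(n, m−1) + p(n−m, m), where p(n, m) counts partitions of n with all parts ≤ m and p(n) = p(n, n). The base cases are p(0, m) = 1 and p(n, 0) = 0 for n > 0. Filling the table yields p(70) = 4087968. (Euler's pentagonal recurrence is an alternative.)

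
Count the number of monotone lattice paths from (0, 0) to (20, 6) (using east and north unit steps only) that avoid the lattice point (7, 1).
Number of paths = 161686

Total paths from (0, 0) to (20, 6): C(26, 20) = 230230. Paths through (7, 1): (paths (0, 0) → (7, 1)) × (paths (7, 1) → (20, 6)) = C(8, 7) · C(18, 13) = 8 · 8568 = 68544. Avoidance count = 230230 − 68544 = 161686.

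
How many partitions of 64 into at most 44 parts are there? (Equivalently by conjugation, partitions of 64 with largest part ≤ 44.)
p(64, parts ≤ 44) = 1739543

Use the recurrence p(n, m) = p(n, m−1) + p(n−m, m): either the largest part is < m (count p(n, m−1)) or the largest part is exactly m (remove one copy of m, count p(n−m, m)). With p(0, ·) = 1 this gives p(64, parts ≤ 44) = 1739543. (By conjugating Young diagrams, this also counts partitions of 64 into at most 44 parts.)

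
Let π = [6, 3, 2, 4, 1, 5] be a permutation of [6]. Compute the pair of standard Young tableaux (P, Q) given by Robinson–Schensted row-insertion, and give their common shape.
P = [1, 4, 5] / [2] / [3] / [6];  Q = [1, 4, 6] / [2] / [3] / [5];  common shape = (3, 1, 1, 1)

Row-insert the values π_1, π_2, … into P one at a time, bumping the leftmost entry strictly greater than the inserted value down to the next row. The recording tableau Q records, in position (i, j), the step at which that cell was added to P.
  Insert 6 (step 1): P = [6];  Q = [1]
  Insert 3 (step 2): P = [3] / [6];  Q = [1] / [2]
  Insert 2 (step 3): P = [2] / [3] / [6];  Q = [1] / [2] / [3]
  Insert 4 (step 4): P = [2, 4] / [3] / [6];  Q = [1, 4] / [2] / [3]
  Insert 1 (step 5): P = [1, 4] / [2] / [3] / [6];  Q = [1, 4] / [2] / [3] / [5]
  Insert 5 (step 6): P = [1, 4, 5] / [2] / [3] / [6];  Q = [1, 4, 6] / [2] / [3] / [5]
Final shape: (3, 1, 1, 1).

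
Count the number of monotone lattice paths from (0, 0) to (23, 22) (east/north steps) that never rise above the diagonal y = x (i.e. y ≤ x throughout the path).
Number of paths = 343059613650

By the reflection principle (André's argument), the number of monotone paths to (23, 22) with n ≤ m that never go above y = x is C(45, 23) − C(45, 24) = 4116715363800 − 3773655750150 = 343059613650.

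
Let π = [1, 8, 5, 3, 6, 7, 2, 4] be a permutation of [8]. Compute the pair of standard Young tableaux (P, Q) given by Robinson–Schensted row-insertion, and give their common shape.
P = [1, 2, 4, 7] / [3, 6] / [5] / [8];  Q = [1, 2, 5, 6] / [3, 8] / [4] / [7];  common shape = (4, 2, 1, 1)

Row-insert the values π_1, π_2, … into P one at a time, bumping the leftmost entry strictly greater than the inserted value down to the next row. The recording tableau Q records, in position (i, j), the step at which that cell was added to P.
  Insert 1 (step 1): P = [1];  Q = [1]
  Insert 8 (step 2): P = [1, 8];  Q = [1, 2]
  Insert 5 (step 3): P = [1, 5] / [8];  Q = [1, 2] / [3]
  Insert 3 (step 4): P = [1, 3] / [5] / [8];  Q = [1, 2] / [3] / [4]
  Insert 6 (step 5): P = [1, 3, 6] / [5] / [8];  Q = [1, 2, 5] / [3] / [4]
  Insert 7 (step 6): P = [1, 3, 6, 7] / [5] / [8];  Q = [1, 2, 5, 6] / [3] / [4]
  Insert 2 (step 7): P = [1, 2, 6, 7] / [3] / [5] / [8];  Q = [1, 2, 5, 6] / [3] / [4] / [7]
  Insert 4 (step 8): P = [1, 2, 4, 7] / [3, 6] / [5] / [8];  Q = [1, 2, 5, 6] / [3, 8] / [4] / [7]
Final shape: (4, 2, 1, 1).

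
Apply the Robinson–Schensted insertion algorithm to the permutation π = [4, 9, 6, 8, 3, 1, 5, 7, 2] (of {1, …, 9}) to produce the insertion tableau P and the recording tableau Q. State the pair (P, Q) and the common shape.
P = [1, 2, 7] / [3, 5, 8] / [4, 6] / [9];  Q = [1, 2, 4] / [3, 7, 8] / [5, 9] / [6];  common shape = (3, 3, 2, 1)

Row-insert the values π_1, π_2, … into P one at a time, bumping the leftmost entry strictly greater than the inserted value down to the next row. The recording tableau Q records, in position (i, j), the step at which that cell was added to P.
  Insert 4 (step 1): P = [4];  Q = [1]
  Insert 9 (step 2): P = [4, 9];  Q = [1, 2]
  Insert 6 (step 3): P = [4, 6] / [9];  Q = [1, 2] / [3]
  Insert 8 (step 4): P = [4, 6, 8] / [9];  Q = [1, 2, 4] / [3]
  Insert 3 (step 5): P = [3, 6, 8] / [4] / [9];  Q = [1, 2, 4] / [3] / [5]
  Insert 1 (step 6): P = [1, 6, 8] / [3] / [4] / [9];  Q = [1, 2, 4] / [3] / [5] / [6]
  Insert 5 (step 7): P = [1, 5, 8] / [3, 6] / [4] / [9];  Q = [1, 2, 4] / [3, 7] / [5] / [6]
  Insert 7 (step 8): P = [1, 5, 7] / [3, 6, 8] / [4] / [9];  Q = [1, 2, 4] / [3, 7, 8] / [5] / [6]
  Insert 2 (step 9): P = [1, 2, 7] / [3, 5, 8] / [4, 6] / [9];  Q = [1, 2, 4] / [3, 7, 8] / [5, 9] / [6]
Final shape: (3, 3, 2, 1).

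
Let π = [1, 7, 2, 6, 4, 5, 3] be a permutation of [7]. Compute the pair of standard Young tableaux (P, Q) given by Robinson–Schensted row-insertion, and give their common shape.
P = [1, 2, 3, 5] / [4] / [6] / [7];  Q = [1, 2, 4, 6] / [3] / [5] / [7];  common shape = (4, 1, 1, 1)

Row-insert the values π_1, π_2, … into P one at a time, bumping the leftmost entry strictly greater than the inserted value down to the next row. The recording tableau Q records, in position (i, j), the step at which that cell was added to P.
  Insert 1 (step 1): P = [1];  Q = [1]
  Insert 7 (step 2): P = [1, 7];  Q = [1, 2]
  Insert 2 (step 3): P = [1, 2] / [7];  Q = [1, 2] / [3]
  Insert 6 (step 4): P = [1, 2, 6] / [7];  Q = [1, 2, 4] / [3]
  Insert 4 (step 5): P = [1, 2, 4] / [6] / [7];  Q = [1, 2, 4] / [3] / [5]
  Insert 5 (step 6): P = [1, 2, 4, 5] / [6] / [7];  Q = [1, 2, 4, 6] / [3] / [5]
  Insert 3 (step 7): P = [1, 2, 3, 5] / [4] / [6] / [7];  Q = [1, 2, 4, 6] / [3] / [5] / [7]
Final shape: (4, 1, 1, 1).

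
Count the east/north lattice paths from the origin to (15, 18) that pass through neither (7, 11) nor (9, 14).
Number of paths = 727591380

Inclusion–exclusion. Total paths: C(33, 15) = 1037158320. Through P₁: C(18, 7)·C(15, 8) = 204787440. Through P₂: C(23, 9)·C(10, 6) = 171609900. Since P₁ is strictly southwest of P₂, a monotone path through both must visit P₁ then P₂; paths through both = C(18, 7)·C(5, 2)·C(10, 6) = 66830400. Avoid both = 1037158320 − 204787440 − 171609900 + 66830400 = 727591380.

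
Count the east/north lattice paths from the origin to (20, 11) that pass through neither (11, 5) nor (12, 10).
Number of paths = 57226533

Inclusion–exclusion. Total paths: C(31, 20) = 84672315. Through P₁: C(16, 11)·C(15, 9) = 21861840. Through P₂: C(22, 12)·C(9, 8) = 5819814. Since P₁ is strictly southwest of P₂, a monotone path through both must visit P₁ then P₂; paths through both = C(16, 11)·C(6, 1)·C(9, 8) = 235872. Avoid both = 84672315 − 21861840 − 5819814 + 235872 = 57226533.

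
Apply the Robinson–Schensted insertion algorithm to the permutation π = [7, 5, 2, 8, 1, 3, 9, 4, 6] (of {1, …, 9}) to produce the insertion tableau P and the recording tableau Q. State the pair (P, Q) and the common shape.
P = [1, 3, 4, 6] / [2, 8, 9] / [5] / [7];  Q = [1, 4, 7, 9] / [2, 6, 8] / [3] / [5];  common shape = (4, 3, 1, 1)

Row-insert the values π_1, π_2, … into P one at a time, bumping the leftmost entry strictly greater than the inserted value down to the next row. The recording tableau Q records, in position (i, j), the step at which that cell was added to P.
  Insert 7 (step 1): P = [7];  Q = [1]
  Insert 5 (step 2): P = [5] / [7];  Q = [1] / [2]
  Insert 2 (step 3): P = [2] / [5] / [7];  Q = [1] / [2] / [3]
  Insert 8 (step 4): P = [2, 8] / [5] / [7];  Q = [1, 4] / [2] / [3]
  Insert 1 (step 5): P = [1, 8] / [2] / [5] / [7];  Q = [1, 4] / [2] / [3] / [5]
  Insert 3 (step 6): P = [1, 3] / [2, 8] / [5] / [7];  Q = [1, 4] / [2, 6] / [3] / [5]
  Insert 9 (step 7): P = [1, 3, 9] / [2, 8] / [5] / [7];  Q = [1, 4, 7] / [2, 6] / [3] / [5]
  Insert 4 (step 8): P = [1, 3, 4] / [2, 8, 9] / [5] / [7];  Q = [1, 4, 7] / [2, 6, 8] / [3] / [5]
  Insert 6 (step 9): P = [1, 3, 4, 6] / [2, 8, 9] / [5] / [7];  Q = [1, 4, 7, 9] / [2, 6, 8] / [3] / [5]
Final shape: (4, 3, 1, 1).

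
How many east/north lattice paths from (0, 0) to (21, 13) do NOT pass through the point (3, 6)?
Number of paths = 887604960

Total paths from (0, 0) to (21, 13): C(34, 21) = 927983760. Paths through (3, 6): (paths (0, 0) → (3, 6)) × (paths (3, 6) → (21, 13)) = C(9, 3) · C(25, 18) = 84 · 480700 = 40378800. Avoidance count = 927983760 − 40378800 = 887604960.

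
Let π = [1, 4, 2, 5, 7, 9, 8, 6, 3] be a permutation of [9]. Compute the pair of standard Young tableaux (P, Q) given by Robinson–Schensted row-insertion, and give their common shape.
P = [1, 2, 3, 6, 8] / [4, 5] / [7] / [9];  Q = [1, 2, 4, 5, 6] / [3, 7] / [8] / [9];  common shape = (5, 2, 1, 1)

Row-insert the values π_1, π_2, … into P one at a time, bumping the leftmost entry strictly greater than the inserted value down to the next row. The recording tableau Q records, in position (i, j), the step at which that cell was added to P.
  Insert 1 (step 1): P = [1];  Q = [1]
  Insert 4 (step 2): P = [1, 4];  Q = [1, 2]
  Insert 2 (step 3): P = [1, 2] / [4];  Q = [1, 2] / [3]
  Insert 5 (step 4): P = [1, 2, 5] / [4];  Q = [1, 2, 4] / [3]
  Insert 7 (step 5): P = [1, 2, 5, 7] / [4];  Q = [1, 2, 4, 5] / [3]
  Insert 9 (step 6): P = [1, 2, 5, 7, 9] / [4];  Q = [1, 2, 4, 5, 6] / [3]
  Insert 8 (step 7): P = [1, 2, 5, 7, 8] / [4, 9];  Q = [1, 2, 4, 5, 6] / [3, 7]
  Insert 6 (step 8): P = [1, 2, 5, 6, 8] / [4, 7] / [9];  Q = [1, 2, 4, 5, 6] / [3, 7] / [8]
  Insert 3 (step 9): P = [1, 2, 3, 6, 8] / [4, 5] / [7] / [9];  Q = [1, 2, 4, 5, 6] / [3, 7] / [8] / [9]
Final shape: (5, 2, 1, 1).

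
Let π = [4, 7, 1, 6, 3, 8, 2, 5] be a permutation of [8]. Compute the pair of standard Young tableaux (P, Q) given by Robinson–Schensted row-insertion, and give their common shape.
P = [1, 2, 5] / [3, 6, 8] / [4] / [7];  Q = [1, 2, 6] / [3, 4, 8] / [5] / [7];  common shape = (3, 3, 1, 1)

Row-insert the values π_1, π_2, … into P one at a time, bumping the leftmost entry strictly greater than the inserted value down to the next row. The recording tableau Q records, in position (i, j), the step at which that cell was added to P.
  Insert 4 (step 1): P = [4];  Q = [1]
  Insert 7 (step 2): P = [4, 7];  Q = [1, 2]
  Insert 1 (step 3): P = [1, 7] / [4];  Q = [1, 2] / [3]
  Insert 6 (step 4): P = [1, 6] / [4, 7];  Q = [1, 2] / [3, 4]
  Insert 3 (step 5): P = [1, 3] / [4, 6] / [7];  Q = [1, 2] / [3, 4] / [5]
  Insert 8 (step 6): P = [1, 3, 8] / [4, 6] / [7];  Q = [1, 2, 6] / [3, 4] / [5]
  Insert 2 (step 7): P = [1, 2, 8] / [3, 6] / [4] / [7];  Q = [1, 2, 6] / [3, 4] / [5] / [7]
  Insert 5 (step 8): P = [1, 2, 5] / [3, 6, 8] / [4] / [7];  Q = [1, 2, 6] / [3, 4, 8] / [5] / [7]
Final shape: (3, 3, 1, 1).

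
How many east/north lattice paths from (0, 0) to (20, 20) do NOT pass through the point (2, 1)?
Number of paths = 84828633120

Total paths from (0, 0) to (20, 20): C(40, 20) = 137846528820. Paths through (2, 1): (paths (0, 0) → (2, 1)) × (paths (2, 1) → (20, 20)) = C(3, 2) · C(37, 18) = 3 · 17672631900 = 53017895700. Avoidance count = 137846528820 − 53017895700 = 84828633120.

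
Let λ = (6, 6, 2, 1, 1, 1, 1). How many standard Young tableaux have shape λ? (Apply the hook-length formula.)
# SYT of shape (6, 6, 2, 1, 1, 1, 1) = 2784600

Hook-length formula: f^λ = n! / Π hook(c), product over all cells c of the Young diagram. For λ = (6, 6, 2, 1, 1, 1, 1), n = 18 boxes. Hook lengths by row (left-to-right, top-to-bottom): [12, 7, 5, 4, 3, 2]; [11, 6, 4, 3, 2, 1]; [6, 1]; [4]; [3]; [2]; [1]. Product of hooks = 2299207680. So f^λ = 18! / 2299207680 = 6402373705728000 / 2299207680 = 2784600.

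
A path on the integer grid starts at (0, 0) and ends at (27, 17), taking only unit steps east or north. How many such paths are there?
Number of paths = 686353797976

A monotone lattice path from (0, 0) to (27, 17) consists of 27 east steps and 17 north steps in some order, so it is determined by which 27 of the 44 steps are east. The count is C(44, 27) = 686353797976.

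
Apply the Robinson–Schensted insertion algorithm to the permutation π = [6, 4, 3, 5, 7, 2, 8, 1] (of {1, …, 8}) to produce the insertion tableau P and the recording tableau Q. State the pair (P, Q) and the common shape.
P = [1, 5, 7, 8] / [2] / [3] / [4] / [6];  Q = [1, 4, 5, 7] / [2] / [3] / [6] / [8];  common shape = (4, 1, 1, 1, 1)

Row-insert the values π_1, π_2, … into P one at a time, bumping the leftmost entry strictly greater than the inserted value down to the next row. The recording tableau Q records, in position (i, j), the step at which that cell was added to P.
  Insert 6 (step 1): P = [6];  Q = [1]
  Insert 4 (step 2): P = [4] / [6];  Q = [1] / [2]
  Insert 3 (step 3): P = [3] / [4] / [6];  Q = [1] / [2] / [3]
  Insert 5 (step 4): P = [3, 5] / [4] / [6];  Q = [1, 4] / [2] / [3]
  Insert 7 (step 5): P = [3, 5, 7] / [4] / [6];  Q = [1, 4, 5] / [2] / [3]
  Insert 2 (step 6): P = [2, 5, 7] / [3] / [4] / [6];  Q = [1, 4, 5] / [2] / [3] / [6]
  Insert 8 (step 7): P = [2, 5, 7, 8] / [3] / [4] / [6];  Q = [1, 4, 5, 7] / [2] / [3] / [6]
  Insert 1 (step 8): P = [1, 5, 7, 8] / [2] / [3] / [4] / [6];  Q = [1, 4, 5, 7] / [2] / [3] / [6] / [8]
Final shape: (4, 1, 1, 1, 1).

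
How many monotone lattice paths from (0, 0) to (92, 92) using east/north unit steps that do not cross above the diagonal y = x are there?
C_92 = 15487357822491889407128326963778343232013931127835600

These NE paths below the diagonal are counted by the Catalan number C_n = (1/(n + 1)) · C(2n, n). For n = 92: C_92 = (1/93) · C(184, 92) = 1440324277491745714862934407631385920577295594888710800/93 = 15487357822491889407128326963778343232013931127835600.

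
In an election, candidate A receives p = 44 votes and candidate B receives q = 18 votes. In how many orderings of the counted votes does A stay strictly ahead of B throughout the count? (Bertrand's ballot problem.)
Strict-lead orderings = 775421189886525

Total orderings of the 62 votes with 44 for A: C(62, 44) = 1849081298960175. By the Bertrand ballot formula (Cycle Lemma / reflection principle), the number of orderings in which A is strictly ahead of B throughout is (p − q)/(p + q) · C(p + q, p) = (44 − 18)/(44 + 18) · 1849081298960175 = 775421189886525.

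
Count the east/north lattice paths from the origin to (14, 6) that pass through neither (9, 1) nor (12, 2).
Number of paths = 35475

Inclusion–exclusion. Total paths: C(20, 14) = 38760. Through P₁: C(10, 9)·C(10, 5) = 2520. Through P₂: C(14, 12)·C(6, 2) = 1365. Since P₁ is strictly southwest of P₂, a monotone path through both must visit P₁ then P₂; paths through both = C(10, 9)·C(4, 3)·C(6, 2) = 600. Avoid both = 38760 − 2520 − 1365 + 600 = 35475.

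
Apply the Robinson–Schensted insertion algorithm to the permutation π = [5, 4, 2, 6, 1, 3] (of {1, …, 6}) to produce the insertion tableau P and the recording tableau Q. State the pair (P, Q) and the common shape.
P = [1, 3] / [2, 6] / [4] / [5];  Q = [1, 4] / [2, 6] / [3] / [5];  common shape = (2, 2, 1, 1)

Row-insert the values π_1, π_2, … into P one at a time, bumping the leftmost entry strictly greater than the inserted value down to the next row. The recording tableau Q records, in position (i, j), the step at which that cell was added to P.
  Insert 5 (step 1): P = [5];  Q = [1]
  Insert 4 (step 2): P = [4] / [5];  Q = [1] / [2]
  Insert 2 (step 3): P = [2] / [4] / [5];  Q = [1] / [2] / [3]
  Insert 6 (step 4): P = [2, 6] / [4] / [5];  Q = [1, 4] / [2] / [3]
  Insert 1 (step 5): P = [1, 6] / [2] / [4] / [5];  Q = [1, 4] / [2] / [3] / [5]
  Insert 3 (step 6): P = [1, 3] / [2, 6] / [4] / [5];  Q = [1, 4] / [2, 6] / [3] / [5]
Final shape: (2, 2, 1, 1).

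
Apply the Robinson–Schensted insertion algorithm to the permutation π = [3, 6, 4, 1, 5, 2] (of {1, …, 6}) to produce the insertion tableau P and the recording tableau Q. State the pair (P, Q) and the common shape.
P = [1, 2, 5] / [3, 4] / [6];  Q = [1, 2, 5] / [3, 6] / [4];  common shape = (3, 2, 1)

Row-insert the values π_1, π_2, … into P one at a time, bumping the leftmost entry strictly greater than the inserted value down to the next row. The recording tableau Q records, in position (i, j), the step at which that cell was added to P.
  Insert 3 (step 1): P = [3];  Q = [1]
  Insert 6 (step 2): P = [3, 6];  Q = [1, 2]
  Insert 4 (step 3): P = [3, 4] / [6];  Q = [1, 2] / [3]
  Insert 1 (step 4): P = [1, 4] / [3] / [6];  Q = [1, 2] / [3] / [4]
  Insert 5 (step 5): P = [1, 4, 5] / [3] / [6];  Q = [1, 2, 5] / [3] / [4]
  Insert 2 (step 6): P = [1, 2, 5] / [3, 4] / [6];  Q = [1, 2, 5] / [3, 6] / [4]
Final shape: (3, 2, 1).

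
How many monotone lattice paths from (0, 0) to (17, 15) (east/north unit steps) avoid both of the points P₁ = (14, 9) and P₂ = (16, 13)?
Number of paths = 330260565

Inclusion–exclusion. Total paths: C(32, 17) = 565722720. Through P₁: C(23, 14)·C(9, 3) = 68643960. Through P₂: C(29, 16)·C(3, 1) = 203591745. Since P₁ is strictly southwest of P₂, a monotone path through both must visit P₁ then P₂; paths through both = C(23, 14)·C(6, 2)·C(3, 1) = 36773550. Avoid both = 565722720 − 68643960 − 203591745 + 36773550 = 330260565.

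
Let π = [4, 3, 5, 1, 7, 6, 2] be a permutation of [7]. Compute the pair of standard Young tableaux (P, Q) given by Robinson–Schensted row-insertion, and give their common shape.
P = [1, 2, 6] / [3, 5] / [4, 7];  Q = [1, 3, 5] / [2, 6] / [4, 7];  common shape = (3, 2, 2)

Row-insert the values π_1, π_2, … into P one at a time, bumping the leftmost entry strictly greater than the inserted value down to the next row. The recording tableau Q records, in position (i, j), the step at which that cell was added to P.
  Insert 4 (step 1): P = [4];  Q = [1]
  Insert 3 (step 2): P = [3] / [4];  Q = [1] / [2]
  Insert 5 (step 3): P = [3, 5] / [4];  Q = [1, 3] / [2]
  Insert 1 (step 4): P = [1, 5] / [3] / [4];  Q = [1, 3] / [2] / [4]
  Insert 7 (step 5): P = [1, 5, 7] / [3] / [4];  Q = [1, 3, 5] / [2] / [4]
  Insert 6 (step 6): P = [1, 5, 6] / [3, 7] / [4];  Q = [1, 3, 5] / [2, 6] / [4]
  Insert 2 (step 7): P = [1, 2, 6] / [3, 5] / [4, 7];  Q = [1, 3, 5] / [2, 6] / [4, 7]
Final shape: (3, 2, 2).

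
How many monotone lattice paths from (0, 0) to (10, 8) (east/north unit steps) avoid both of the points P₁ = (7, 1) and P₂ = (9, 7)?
Number of paths = 20366

Inclusion–exclusion. Total paths: C(18, 10) = 43758. Through P₁: C(8, 7)·C(10, 3) = 960. Through P₂: C(16, 9)·C(2, 1) = 22880. Since P₁ is strictly southwest of P₂, a monotone path through both must visit P₁ then P₂; paths through both = C(8, 7)·C(8, 2)·C(2, 1) = 448. Avoid both = 43758 − 960 − 22880 + 448 = 20366.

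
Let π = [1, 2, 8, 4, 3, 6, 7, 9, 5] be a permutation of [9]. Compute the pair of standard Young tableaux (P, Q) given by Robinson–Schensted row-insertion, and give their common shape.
P = [1, 2, 3, 5, 7, 9] / [4, 6] / [8];  Q = [1, 2, 3, 6, 7, 8] / [4, 9] / [5];  common shape = (6, 2, 1)

Row-insert the values π_1, π_2, … into P one at a time, bumping the leftmost entry strictly greater than the inserted value down to the next row. The recording tableau Q records, in position (i, j), the step at which that cell was added to P.
  Insert 1 (step 1): P = [1];  Q = [1]
  Insert 2 (step 2): P = [1, 2];  Q = [1, 2]
  Insert 8 (step 3): P = [1, 2, 8];  Q = [1, 2, 3]
  Insert 4 (step 4): P = [1, 2, 4] / [8];  Q = [1, 2, 3] / [4]
  Insert 3 (step 5): P = [1, 2, 3] / [4] / [8];  Q = [1, 2, 3] / [4] / [5]
  Insert 6 (step 6): P = [1, 2, 3, 6] / [4] / [8];  Q = [1, 2, 3, 6] / [4] / [5]
  Insert 7 (step 7): P = [1, 2, 3, 6, 7] / [4] / [8];  Q = [1, 2, 3, 6, 7] / [4] / [5]
  Insert 9 (step 8): P = [1, 2, 3, 6, 7, 9] / [4] / [8];  Q = [1, 2, 3, 6, 7, 8] / [4] / [5]
  Insert 5 (step 9): P = [1, 2, 3, 5, 7, 9] / [4, 6] / [8];  Q = [1, 2, 3, 6, 7, 8] / [4, 9] / [5]
Final shape: (6, 2, 1).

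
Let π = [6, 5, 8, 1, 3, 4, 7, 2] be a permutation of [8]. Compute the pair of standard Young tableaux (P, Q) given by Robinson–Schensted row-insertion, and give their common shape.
P = [1, 2, 4, 7] / [3, 8] / [5] / [6];  Q = [1, 3, 6, 7] / [2, 5] / [4] / [8];  common shape = (4, 2, 1, 1)

Row-insert the values π_1, π_2, … into P one at a time, bumping the leftmost entry strictly greater than the inserted value down to the next row. The recording tableau Q records, in position (i, j), the step at which that cell was added to P.
  Insert 6 (step 1): P = [6];  Q = [1]
  Insert 5 (step 2): P = [5] / [6];  Q = [1] / [2]
  Insert 8 (step 3): P = [5, 8] / [6];  Q = [1, 3] / [2]
  Insert 1 (step 4): P = [1, 8] / [5] / [6];  Q = [1, 3] / [2] / [4]
  Insert 3 (step 5): P = [1, 3] / [5, 8] / [6];  Q = [1, 3] / [2, 5] / [4]
  Insert 4 (step 6): P = [1, 3, 4] / [5, 8] / [6];  Q = [1, 3, 6] / [2, 5] / [4]
  Insert 7 (step 7): P = [1, 3, 4, 7] / [5, 8] / [6];  Q = [1, 3, 6, 7] / [2, 5] / [4]
  Insert 2 (step 8): P = [1, 2, 4, 7] / [3, 8] / [5] / [6];  Q = [1, 3, 6, 7] / [2, 5] / [4] / [8]
Final shape: (4, 2, 1, 1).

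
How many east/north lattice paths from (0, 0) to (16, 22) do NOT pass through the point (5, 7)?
Number of paths = 16120855710

Total paths from (0, 0) to (16, 22): C(38, 16) = 22239974430. Paths through (5, 7): (paths (0, 0) → (5, 7)) × (paths (5, 7) → (16, 22)) = C(12, 5) · C(26, 11) = 792 · 7726160 = 6119118720. Avoidance count = 22239974430 − 6119118720 = 16120855710.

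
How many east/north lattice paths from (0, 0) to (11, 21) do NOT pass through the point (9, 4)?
Number of paths = 128902215

Total paths from (0, 0) to (11, 21): C(32, 11) = 129024480. Paths through (9, 4): (paths (0, 0) → (9, 4)) × (paths (9, 4) → (11, 21)) = C(13, 9) · C(19, 2) = 715 · 171 = 122265. Avoidance count = 129024480 − 122265 = 128902215.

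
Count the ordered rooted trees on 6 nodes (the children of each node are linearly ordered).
C_5 = 42

These ordered rooted trees are counted by the Catalan number C_n = (1/(n + 1)) · C(2n, n). For n = 5: C_5 = (1/6) · C(10, 5) = 252/6 = 42.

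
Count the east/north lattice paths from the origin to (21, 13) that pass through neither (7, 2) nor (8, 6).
Number of paths = 548678400

Inclusion–exclusion. Total paths: C(34, 21) = 927983760. Through P₁: C(9, 7)·C(25, 14) = 160466400. Through P₂: C(14, 8)·C(20, 13) = 232792560. Since P₁ is strictly southwest of P₂, a monotone path through both must visit P₁ then P₂; paths through both = C(9, 7)·C(5, 1)·C(20, 13) = 13953600. Avoid both = 927983760 − 160466400 − 232792560 + 13953600 = 548678400.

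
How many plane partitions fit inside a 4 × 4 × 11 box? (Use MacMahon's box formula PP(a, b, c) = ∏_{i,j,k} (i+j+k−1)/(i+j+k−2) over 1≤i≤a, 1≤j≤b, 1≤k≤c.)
PP(4, 4, 11) = 6892441920

Evaluate the triple product over i = 1..4, j = 1..4, k = 1..11. The factors are (2/1) · (3/2) · (4/3) · (5/4) · (6/5) · (7/6) · (8/7) · (9/8) · … (176 factors total). The numerators and denominators telescope so the product is an integer; carrying out the multiplication exactly gives PP(4, 4, 11) = 6892441920.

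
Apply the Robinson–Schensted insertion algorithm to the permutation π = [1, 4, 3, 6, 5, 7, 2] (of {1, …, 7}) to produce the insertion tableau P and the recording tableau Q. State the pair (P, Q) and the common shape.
P = [1, 2, 5, 7] / [3, 6] / [4];  Q = [1, 2, 4, 6] / [3, 5] / [7];  common shape = (4, 2, 1)

Row-insert the values π_1, π_2, … into P one at a time, bumping the leftmost entry strictly greater than the inserted value down to the next row. The recording tableau Q records, in position (i, j), the step at which that cell was added to P.
  Insert 1 (step 1): P = [1];  Q = [1]
  Insert 4 (step 2): P = [1, 4];  Q = [1, 2]
  Insert 3 (step 3): P = [1, 3] / [4];  Q = [1, 2] / [3]
  Insert 6 (step 4): P = [1, 3, 6] / [4];  Q = [1, 2, 4] / [3]
  Insert 5 (step 5): P = [1, 3, 5] / [4, 6];  Q = [1, 2, 4] / [3, 5]
  Insert 7 (step 6): P = [1, 3, 5, 7] / [4, 6];  Q = [1, 2, 4, 6] / [3, 5]
  Insert 2 (step 7): P = [1, 2, 5, 7] / [3, 6] / [4];  Q = [1, 2, 4, 6] / [3, 5] / [7]
Final shape: (4, 2, 1).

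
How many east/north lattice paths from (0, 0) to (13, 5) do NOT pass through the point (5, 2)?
Number of paths = 5103

Total paths from (0, 0) to (13, 5): C(18, 13) = 8568. Paths through (5, 2): (paths (0, 0) → (5, 2)) × (paths (5, 2) → (13, 5)) = C(7, 5) · C(11, 8) = 21 · 165 = 3465. Avoidance count = 8568 − 3465 = 5103.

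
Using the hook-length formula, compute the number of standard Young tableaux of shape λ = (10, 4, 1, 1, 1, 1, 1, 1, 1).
# SYT of shape (10, 4, 1, 1, 1, 1, 1, 1, 1) = 16460080

Hook-length formula: f^λ = n! / Π hook(c), product over all cells c of the Young diagram. For λ = (10, 4, 1, 1, 1, 1, 1, 1, 1), n = 21 boxes. Hook lengths by row (left-to-right, top-to-bottom): [18, 10, 9, 8, 6, 5, 4, 3, 2, 1]; [11, 3, 2, 1]; [7]; [6]; [5]; [4]; [3]; [2]; [1]. Product of hooks = 3103930368000. So f^λ = 21! / 3103930368000 = 51090942171709440000 / 3103930368000 = 16460080.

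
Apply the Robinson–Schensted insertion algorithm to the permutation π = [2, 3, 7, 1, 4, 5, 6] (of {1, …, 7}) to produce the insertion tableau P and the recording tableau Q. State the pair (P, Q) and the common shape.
P = [1, 3, 4, 5, 6] / [2, 7];  Q = [1, 2, 3, 6, 7] / [4, 5];  common shape = (5, 2)

Row-insert the values π_1, π_2, … into P one at a time, bumping the leftmost entry strictly greater than the inserted value down to the next row. The recording tableau Q records, in position (i, j), the step at which that cell was added to P.
  Insert 2 (step 1): P = [2];  Q = [1]
  Insert 3 (step 2): P = [2, 3];  Q = [1, 2]
  Insert 7 (step 3): P = [2, 3, 7];  Q = [1, 2, 3]
  Insert 1 (step 4): P = [1, 3, 7] / [2];  Q = [1, 2, 3] / [4]
  Insert 4 (step 5): P = [1, 3, 4] / [2, 7];  Q = [1, 2, 3] / [4, 5]
  Insert 5 (step 6): P = [1, 3, 4, 5] / [2, 7];  Q = [1, 2, 3, 6] / [4, 5]
  Insert 6 (step 7): P = [1, 3, 4, 5, 6] / [2, 7];  Q = [1, 2, 3, 6, 7] / [4, 5]
Final shape: (5, 2).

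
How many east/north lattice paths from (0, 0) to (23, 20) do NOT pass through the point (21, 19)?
Number of paths = 566719693020

Total paths from (0, 0) to (23, 20): C(43, 23) = 960566918220. Paths through (21, 19): (paths (0, 0) → (21, 19)) × (paths (21, 19) → (23, 20)) = C(40, 21) · C(3, 2) = 131282408400 · 3 = 393847225200. Avoidance count = 960566918220 − 393847225200 = 566719693020.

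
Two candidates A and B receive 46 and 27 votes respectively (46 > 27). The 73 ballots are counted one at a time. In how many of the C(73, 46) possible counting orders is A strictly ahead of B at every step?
Strict-lead orderings = 19417664722722740768

Total orderings of the 73 votes with 46 for A: C(73, 46) = 74604711829408425056. By the Bertrand ballot formula (Cycle Lemma / reflection principle), the number of orderings in which A is strictly ahead of B throughout is (p − q)/(p + q) · C(p + q, p) = (46 − 27)/(46 + 27) · 74604711829408425056 = 19417664722722740768.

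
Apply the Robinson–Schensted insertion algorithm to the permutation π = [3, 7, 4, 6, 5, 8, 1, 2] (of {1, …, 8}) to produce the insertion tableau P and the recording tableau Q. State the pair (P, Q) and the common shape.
P = [1, 2, 5, 8] / [3, 4] / [6] / [7];  Q = [1, 2, 4, 6] / [3, 8] / [5] / [7];  common shape = (4, 2, 1, 1)

Row-insert the values π_1, π_2, … into P one at a time, bumping the leftmost entry strictly greater than the inserted value down to the next row. The recording tableau Q records, in position (i, j), the step at which that cell was added to P.
  Insert 3 (step 1): P = [3];  Q = [1]
  Insert 7 (step 2): P = [3, 7];  Q = [1, 2]
  Insert 4 (step 3): P = [3, 4] / [7];  Q = [1, 2] / [3]
  Insert 6 (step 4): P = [3, 4, 6] / [7];  Q = [1, 2, 4] / [3]
  Insert 5 (step 5): P = [3, 4, 5] / [6] / [7];  Q = [1, 2, 4] / [3] / [5]
  Insert 8 (step 6): P = [3, 4, 5, 8] / [6] / [7];  Q = [1, 2, 4, 6] / [3] / [5]
  Insert 1 (step 7): P = [1, 4, 5, 8] / [3] / [6] / [7];  Q = [1, 2, 4, 6] / [3] / [5] / [7]
  Insert 2 (step 8): P = [1, 2, 5, 8] / [3, 4] / [6] / [7];  Q = [1, 2, 4, 6] / [3, 8] / [5] / [7]
Final shape: (4, 2, 1, 1).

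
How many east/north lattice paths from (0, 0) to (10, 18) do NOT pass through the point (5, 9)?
Number of paths = 9115106

Total paths from (0, 0) to (10, 18): C(28, 10) = 13123110. Paths through (5, 9): (paths (0, 0) → (5, 9)) × (paths (5, 9) → (10, 18)) = C(14, 5) · C(14, 5) = 2002 · 2002 = 4008004. Avoidance count = 13123110 − 4008004 = 9115106.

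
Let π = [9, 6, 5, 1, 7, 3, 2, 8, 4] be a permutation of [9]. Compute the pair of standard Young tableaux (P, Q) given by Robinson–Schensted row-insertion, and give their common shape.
P = [1, 2, 4] / [3, 7, 8] / [5] / [6] / [9];  Q = [1, 5, 8] / [2, 6, 9] / [3] / [4] / [7];  common shape = (3, 3, 1, 1, 1)

Row-insert the values π_1, π_2, … into P one at a time, bumping the leftmost entry strictly greater than the inserted value down to the next row. The recording tableau Q records, in position (i, j), the step at which that cell was added to P.
  Insert 9 (step 1): P = [9];  Q = [1]
  Insert 6 (step 2): P = [6] / [9];  Q = [1] / [2]
  Insert 5 (step 3): P = [5] / [6] / [9];  Q = [1] / [2] / [3]
  Insert 1 (step 4): P = [1] / [5] / [6] / [9];  Q = [1] / [2] / [3] / [4]
  Insert 7 (step 5): P = [1, 7] / [5] / [6] / [9];  Q = [1, 5] / [2] / [3] / [4]
  Insert 3 (step 6): P = [1, 3] / [5, 7] / [6] / [9];  Q = [1, 5] / [2, 6] / [3] / [4]
  Insert 2 (step 7): P = [1, 2] / [3, 7] / [5] / [6] / [9];  Q = [1, 5] / [2, 6] / [3] / [4] / [7]
  Insert 8 (step 8): P = [1, 2, 8] / [3, 7] / [5] / [6] / [9];  Q = [1, 5, 8] / [2, 6] / [3] / [4] / [7]
  Insert 4 (step 9): P = [1, 2, 4] / [3, 7, 8] / [5] / [6] / [9];  Q = [1, 5, 8] / [2, 6, 9] / [3] / [4] / [7]
Final shape: (3, 3, 1, 1, 1).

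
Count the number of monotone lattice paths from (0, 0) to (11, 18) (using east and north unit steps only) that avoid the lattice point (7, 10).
Number of paths = 24970530

Total paths from (0, 0) to (11, 18): C(29, 11) = 34597290. Paths through (7, 10): (paths (0, 0) → (7, 10)) × (paths (7, 10) → (11, 18)) = C(17, 7) · C(12, 4) = 19448 · 495 = 9626760. Avoidance count = 34597290 − 9626760 = 24970530.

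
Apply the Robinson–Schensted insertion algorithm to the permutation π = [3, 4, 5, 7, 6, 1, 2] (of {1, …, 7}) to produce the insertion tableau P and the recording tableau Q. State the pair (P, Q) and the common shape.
P = [1, 2, 5, 6] / [3, 4] / [7];  Q = [1, 2, 3, 4] / [5, 7] / [6];  common shape = (4, 2, 1)

Row-insert the values π_1, π_2, … into P one at a time, bumping the leftmost entry strictly greater than the inserted value down to the next row. The recording tableau Q records, in position (i, j), the step at which that cell was added to P.
  Insert 3 (step 1): P = [3];  Q = [1]
  Insert 4 (step 2): P = [3, 4];  Q = [1, 2]
  Insert 5 (step 3): P = [3, 4, 5];  Q = [1, 2, 3]
  Insert 7 (step 4): P = [3, 4, 5, 7];  Q = [1, 2, 3, 4]
  Insert 6 (step 5): P = [3, 4, 5, 6] / [7];  Q = [1, 2, 3, 4] / [5]
  Insert 1 (step 6): P = [1, 4, 5, 6] / [3] / [7];  Q = [1, 2, 3, 4] / [5] / [6]
  Insert 2 (step 7): P = [1, 2, 5, 6] / [3, 4] / [7];  Q = [1, 2, 3, 4] / [5, 7] / [6]
Final shape: (4, 2, 1).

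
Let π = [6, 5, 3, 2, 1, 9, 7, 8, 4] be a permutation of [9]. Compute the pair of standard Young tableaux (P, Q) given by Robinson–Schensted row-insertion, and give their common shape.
P = [1, 4, 8] / [2, 7] / [3, 9] / [5] / [6];  Q = [1, 6, 8] / [2, 7] / [3, 9] / [4] / [5];  common shape = (3, 2, 2, 1, 1)

Row-insert the values π_1, π_2, … into P one at a time, bumping the leftmost entry strictly greater than the inserted value down to the next row. The recording tableau Q records, in position (i, j), the step at which that cell was added to P.
  Insert 6 (step 1): P = [6];  Q = [1]
  Insert 5 (step 2): P = [5] / [6];  Q = [1] / [2]
  Insert 3 (step 3): P = [3] / [5] / [6];  Q = [1] / [2] / [3]
  Insert 2 (step 4): P = [2] / [3] / [5] / [6];  Q = [1] / [2] / [3] / [4]
  Insert 1 (step 5): P = [1] / [2] / [3] / [5] / [6];  Q = [1] / [2] / [3] / [4] / [5]
  Insert 9 (step 6): P = [1, 9] / [2] / [3] / [5] / [6];  Q = [1, 6] / [2] / [3] / [4] / [5]
  Insert 7 (step 7): P = [1, 7] / [2, 9] / [3] / [5] / [6];  Q = [1, 6] / [2, 7] / [3] / [4] / [5]
  Insert 8 (step 8): P = [1, 7, 8] / [2, 9] / [3] / [5] / [6];  Q = [1, 6, 8] / [2, 7] / [3] / [4] / [5]
  Insert 4 (step 9): P = [1, 4, 8] / [2, 7] / [3, 9] / [5] / [6];  Q = [1, 6, 8] / [2, 7] / [3, 9] / [4] / [5]
Final shape: (3, 2, 2, 1, 1).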